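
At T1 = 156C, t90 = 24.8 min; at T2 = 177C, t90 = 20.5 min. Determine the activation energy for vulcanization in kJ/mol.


T1 = 429.15 K, T2 = 450.15 K
1/T1 - 1/T2 = 1.0871e-04
ln(t1/t2) = ln(24.8/20.5) = 0.1904
Ea = 8.314 * 0.1904 / 1.0871e-04 = 14563.5364 J/mol
Ea = 14.56 kJ/mol

14.56 kJ/mol


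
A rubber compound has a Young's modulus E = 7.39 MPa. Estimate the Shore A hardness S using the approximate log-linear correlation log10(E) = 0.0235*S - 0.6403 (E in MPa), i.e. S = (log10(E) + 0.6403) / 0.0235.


log10(E) = 0.0235*S - 0.6403  =>  S = (log10(E) + 0.6403) / 0.0235
log10(7.39) = 0.868644
S = (0.868644 + 0.6403) / 0.0235 = 1.508944 / 0.0235
S = 64.2

Shore A = 64.2


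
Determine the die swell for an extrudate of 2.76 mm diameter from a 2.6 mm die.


Die swell ratio = D_extrudate / D_die
= 2.76 / 2.6
= 1.062

Die swell = 1.062


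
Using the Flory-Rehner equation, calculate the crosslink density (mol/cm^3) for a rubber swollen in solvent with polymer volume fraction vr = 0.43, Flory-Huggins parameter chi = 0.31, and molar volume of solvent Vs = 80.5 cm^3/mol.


ln(1 - vr) = ln(1 - 0.43) = -0.5621
Numerator = -((-0.5621) + 0.43 + 0.31 * 0.43^2) = 0.0748
Denominator = 80.5 * (0.43^(1/3) - 0.43/2) = 43.4526
nu = 0.0748 / 43.4526 = 0.0017 mol/cm^3

0.0017 mol/cm^3


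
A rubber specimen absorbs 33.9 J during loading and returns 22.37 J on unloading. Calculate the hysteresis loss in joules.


Hysteresis loss = loading - unloading
= 33.9 - 22.37
= 11.53 J

11.53 J


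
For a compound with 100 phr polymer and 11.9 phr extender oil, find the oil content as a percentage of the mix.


Oil % = oil / (100 + oil) * 100
= 11.9 / (100 + 11.9) * 100
= 11.9 / 111.9 * 100
= 10.63%

10.63%


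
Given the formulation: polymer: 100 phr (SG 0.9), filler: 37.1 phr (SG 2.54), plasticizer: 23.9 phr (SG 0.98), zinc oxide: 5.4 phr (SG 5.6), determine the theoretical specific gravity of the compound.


Sum of weights = 166.4
Volume contributions:
  polymer: 100/0.9 = 111.1111
  filler: 37.1/2.54 = 14.6063
  plasticizer: 23.9/0.98 = 24.3878
  zinc oxide: 5.4/5.6 = 0.9643
Sum of volumes = 151.0695
SG = 166.4 / 151.0695 = 1.101

SG = 1.101


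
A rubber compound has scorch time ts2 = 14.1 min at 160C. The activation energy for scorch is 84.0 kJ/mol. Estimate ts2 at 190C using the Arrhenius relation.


Convert temperatures: T1 = 160 + 273.15 = 433.15 K, T2 = 190 + 273.15 = 463.15 K
ts2_new = 14.1 * exp(84000 / 8.314 * (1/463.15 - 1/433.15))
1/T2 - 1/T1 = -1.4954e-04
ts2_new = 3.11 min

3.11 min


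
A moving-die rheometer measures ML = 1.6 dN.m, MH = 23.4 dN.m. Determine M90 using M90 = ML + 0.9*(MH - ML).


M90 = ML + 0.9 * (MH - ML)
M90 = 1.6 + 0.9 * (23.4 - 1.6)
M90 = 1.6 + 0.9 * 21.8
M90 = 21.22 dN.m

21.22 dN.m


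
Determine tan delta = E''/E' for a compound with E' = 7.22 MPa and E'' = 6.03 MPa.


tan delta = E'' / E'
= 6.03 / 7.22
= 0.8352

tan delta = 0.8352


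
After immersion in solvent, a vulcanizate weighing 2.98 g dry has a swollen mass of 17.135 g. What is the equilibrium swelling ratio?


Q = W_swollen / W_dry
Q = 17.135 / 2.98
Q = 5.75

Q = 5.75


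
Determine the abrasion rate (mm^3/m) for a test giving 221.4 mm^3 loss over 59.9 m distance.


Rate = volume_loss / distance
= 221.4 / 59.9
= 3.696 mm^3/m

3.696 mm^3/m


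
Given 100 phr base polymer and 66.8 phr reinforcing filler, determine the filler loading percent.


Filler % = filler / (rubber + filler) * 100
= 66.8 / (100 + 66.8) * 100
= 66.8 / 166.8 * 100
= 40.05%

40.05%


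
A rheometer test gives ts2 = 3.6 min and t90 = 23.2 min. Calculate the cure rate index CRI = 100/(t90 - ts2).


CRI = 100 / (t90 - ts2)
= 100 / (23.2 - 3.6)
= 100 / 19.6
= 5.1 min^-1

5.1 min^-1


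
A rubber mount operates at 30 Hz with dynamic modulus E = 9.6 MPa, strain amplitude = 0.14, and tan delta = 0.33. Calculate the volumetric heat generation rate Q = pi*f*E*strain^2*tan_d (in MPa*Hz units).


Q = pi * f * E * strain^2 * tan_d
= pi * 30 * 9.6 * 0.14^2 * 0.33
= pi * 30 * 9.6 * 0.0196 * 0.33
= 5.8521

Q = 5.8521


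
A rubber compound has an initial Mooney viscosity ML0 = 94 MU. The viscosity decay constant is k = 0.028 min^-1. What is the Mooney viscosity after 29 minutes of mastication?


ML = ML0 * exp(-k * t)
ML = 94 * exp(-0.028 * 29)
ML = 94 * 0.4440
ML = 41.73 MU

41.73 MU


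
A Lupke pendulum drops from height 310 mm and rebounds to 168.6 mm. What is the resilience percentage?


Resilience = h_rebound / h_drop * 100
= 168.6 / 310 * 100
= 54.4%

54.4%


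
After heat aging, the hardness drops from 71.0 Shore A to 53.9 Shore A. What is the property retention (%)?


Retention = aged / original * 100
= 53.9 / 71.0 * 100
= 75.9%

75.9%


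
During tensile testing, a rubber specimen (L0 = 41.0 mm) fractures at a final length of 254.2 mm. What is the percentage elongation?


Elongation = (Lf - L0) / L0 * 100
= (254.2 - 41.0) / 41.0 * 100
= 213.2 / 41.0 * 100
= 520.0%

520.0%


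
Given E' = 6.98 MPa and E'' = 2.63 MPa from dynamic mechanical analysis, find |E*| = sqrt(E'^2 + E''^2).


|E*| = sqrt(E'^2 + E''^2)
= sqrt(6.98^2 + 2.63^2)
= sqrt(48.7204 + 6.9169)
= 7.459 MPa

7.459 MPa


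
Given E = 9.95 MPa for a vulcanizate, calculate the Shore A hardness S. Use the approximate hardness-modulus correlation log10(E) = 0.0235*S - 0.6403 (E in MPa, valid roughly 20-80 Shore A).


log10(E) = 0.0235*S - 0.6403  =>  S = (log10(E) + 0.6403) / 0.0235
log10(9.95) = 0.997823
S = (0.997823 + 0.6403) / 0.0235 = 1.638123 / 0.0235
S = 69.7

Shore A = 69.7


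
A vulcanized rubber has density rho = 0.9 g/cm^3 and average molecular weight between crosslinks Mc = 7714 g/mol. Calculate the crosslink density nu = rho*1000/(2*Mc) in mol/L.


nu = rho * 1000 / (2 * Mc)
nu = 0.9 * 1000 / (2 * 7714)
nu = 900.0 / 15428
nu = 0.0583 mol/L

0.0583 mol/L


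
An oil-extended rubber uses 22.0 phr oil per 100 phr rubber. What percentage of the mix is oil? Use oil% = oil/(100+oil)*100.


Oil % = oil / (100 + oil) * 100
= 22.0 / (100 + 22.0) * 100
= 22.0 / 122.0 * 100
= 18.03%

18.03%


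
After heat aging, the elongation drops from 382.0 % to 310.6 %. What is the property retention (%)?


Retention = aged / original * 100
= 310.6 / 382.0 * 100
= 81.3%

81.3%


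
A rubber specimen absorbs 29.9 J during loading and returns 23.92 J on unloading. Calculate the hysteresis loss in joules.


Hysteresis loss = loading - unloading
= 29.9 - 23.92
= 5.98 J

5.98 J


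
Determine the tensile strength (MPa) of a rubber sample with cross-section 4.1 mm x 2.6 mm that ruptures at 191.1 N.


Area = width * thickness = 4.1 * 2.6 = 10.66 mm^2
TS = force / area = 191.1 / 10.66 = 17.93 MPa

17.93 MPa


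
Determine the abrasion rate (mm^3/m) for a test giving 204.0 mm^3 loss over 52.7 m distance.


Rate = volume_loss / distance
= 204.0 / 52.7
= 3.871 mm^3/m

3.871 mm^3/m


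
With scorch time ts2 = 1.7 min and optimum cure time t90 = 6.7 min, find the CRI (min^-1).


CRI = 100 / (t90 - ts2)
= 100 / (6.7 - 1.7)
= 100 / 5.0
= 20.0 min^-1

20.0 min^-1


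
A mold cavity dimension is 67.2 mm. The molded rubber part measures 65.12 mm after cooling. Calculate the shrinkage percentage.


Shrinkage = (mold - part) / mold * 100
= (67.2 - 65.12) / 67.2 * 100
= 2.08 / 67.2 * 100
= 3.1%

3.1%


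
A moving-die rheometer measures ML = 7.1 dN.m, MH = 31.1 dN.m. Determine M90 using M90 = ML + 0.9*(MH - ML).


M90 = ML + 0.9 * (MH - ML)
M90 = 7.1 + 0.9 * (31.1 - 7.1)
M90 = 7.1 + 0.9 * 24.0
M90 = 28.7 dN.m

28.7 dN.m


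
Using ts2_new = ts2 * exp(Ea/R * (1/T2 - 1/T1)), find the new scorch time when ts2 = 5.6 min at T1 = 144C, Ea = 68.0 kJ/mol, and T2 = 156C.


Convert temperatures: T1 = 144 + 273.15 = 417.15 K, T2 = 156 + 273.15 = 429.15 K
ts2_new = 5.6 * exp(68000 / 8.314 * (1/429.15 - 1/417.15))
1/T2 - 1/T1 = -6.7032e-05
ts2_new = 3.24 min

3.24 min


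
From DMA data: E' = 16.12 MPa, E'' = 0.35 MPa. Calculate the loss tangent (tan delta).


tan delta = E'' / E'
= 0.35 / 16.12
= 0.0217

tan delta = 0.0217


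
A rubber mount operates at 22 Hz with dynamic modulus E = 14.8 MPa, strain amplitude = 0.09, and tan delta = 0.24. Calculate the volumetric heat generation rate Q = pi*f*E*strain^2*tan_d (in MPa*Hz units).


Q = pi * f * E * strain^2 * tan_d
= pi * 22 * 14.8 * 0.09^2 * 0.24
= pi * 22 * 14.8 * 0.0081 * 0.24
= 1.9885

Q = 1.9885


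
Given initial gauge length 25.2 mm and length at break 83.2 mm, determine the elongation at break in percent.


Elongation = (Lf - L0) / L0 * 100
= (83.2 - 25.2) / 25.2 * 100
= 58.0 / 25.2 * 100
= 230.2%

230.2%


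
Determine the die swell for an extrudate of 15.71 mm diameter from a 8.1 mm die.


Die swell ratio = D_extrudate / D_die
= 15.71 / 8.1
= 1.94

Die swell = 1.94


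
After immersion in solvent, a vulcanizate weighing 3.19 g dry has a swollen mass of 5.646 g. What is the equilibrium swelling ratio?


Q = W_swollen / W_dry
Q = 5.646 / 3.19
Q = 1.77

Q = 1.77


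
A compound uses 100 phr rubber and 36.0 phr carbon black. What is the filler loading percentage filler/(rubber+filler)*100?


Filler % = filler / (rubber + filler) * 100
= 36.0 / (100 + 36.0) * 100
= 36.0 / 136.0 * 100
= 26.47%

26.47%


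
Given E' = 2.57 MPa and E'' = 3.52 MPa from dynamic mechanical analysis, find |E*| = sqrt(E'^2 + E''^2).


|E*| = sqrt(E'^2 + E''^2)
= sqrt(2.57^2 + 3.52^2)
= sqrt(6.6049 + 12.3904)
= 4.358 MPa

4.358 MPa


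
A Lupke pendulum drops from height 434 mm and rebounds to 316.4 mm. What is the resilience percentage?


Resilience = h_rebound / h_drop * 100
= 316.4 / 434 * 100
= 72.9%

72.9%


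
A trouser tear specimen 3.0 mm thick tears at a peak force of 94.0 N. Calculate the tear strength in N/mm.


Tear strength = force / thickness
= 94.0 / 3.0
= 31.33 N/mm

31.33 N/mm


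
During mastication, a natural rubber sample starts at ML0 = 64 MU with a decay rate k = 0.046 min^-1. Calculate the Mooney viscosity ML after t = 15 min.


ML = ML0 * exp(-k * t)
ML = 64 * exp(-0.046 * 15)
ML = 64 * 0.5016
ML = 32.1 MU

32.1 MU


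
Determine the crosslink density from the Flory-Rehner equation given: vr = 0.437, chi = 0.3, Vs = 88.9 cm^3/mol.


ln(1 - vr) = ln(1 - 0.437) = -0.5745
Numerator = -((-0.5745) + 0.437 + 0.3 * 0.437^2) = 0.0802
Denominator = 88.9 * (0.437^(1/3) - 0.437/2) = 48.0378
nu = 0.0802 / 48.0378 = 0.0017 mol/cm^3

0.0017 mol/cm^3


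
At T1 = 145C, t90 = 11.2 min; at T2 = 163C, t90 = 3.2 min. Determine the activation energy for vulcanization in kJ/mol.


T1 = 418.15 K, T2 = 436.15 K
1/T1 - 1/T2 = 9.8697e-05
ln(t1/t2) = ln(11.2/3.2) = 1.2528
Ea = 8.314 * 1.2528 / 9.8697e-05 = 105529.6263 J/mol
Ea = 105.53 kJ/mol

105.53 kJ/mol


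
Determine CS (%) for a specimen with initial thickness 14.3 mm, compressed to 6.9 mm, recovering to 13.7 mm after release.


CS = (t0 - recovered) / (t0 - ts) * 100
= (14.3 - 13.7) / (14.3 - 6.9) * 100
= 0.6 / 7.4 * 100
= 8.1%

8.1%


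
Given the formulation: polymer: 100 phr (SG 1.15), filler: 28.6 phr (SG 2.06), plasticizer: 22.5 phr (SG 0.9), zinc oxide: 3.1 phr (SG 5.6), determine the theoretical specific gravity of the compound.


Sum of weights = 154.2
Volume contributions:
  polymer: 100/1.15 = 86.9565
  filler: 28.6/2.06 = 13.8835
  plasticizer: 22.5/0.9 = 25.0000
  zinc oxide: 3.1/5.6 = 0.5536
Sum of volumes = 126.3936
SG = 154.2 / 126.3936 = 1.22

SG = 1.22


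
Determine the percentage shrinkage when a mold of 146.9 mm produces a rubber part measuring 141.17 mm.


Shrinkage = (mold - part) / mold * 100
= (146.9 - 141.17) / 146.9 * 100
= 5.73 / 146.9 * 100
= 3.9%

3.9%


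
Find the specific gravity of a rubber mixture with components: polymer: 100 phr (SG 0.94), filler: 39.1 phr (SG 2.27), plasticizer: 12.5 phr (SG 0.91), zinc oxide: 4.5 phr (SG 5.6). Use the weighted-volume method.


Sum of weights = 156.1
Volume contributions:
  polymer: 100/0.94 = 106.3830
  filler: 39.1/2.27 = 17.2247
  plasticizer: 12.5/0.91 = 13.7363
  zinc oxide: 4.5/5.6 = 0.8036
Sum of volumes = 138.1475
SG = 156.1 / 138.1475 = 1.13

SG = 1.13


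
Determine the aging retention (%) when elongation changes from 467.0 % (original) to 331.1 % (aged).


Retention = aged / original * 100
= 331.1 / 467.0 * 100
= 70.9%

70.9%


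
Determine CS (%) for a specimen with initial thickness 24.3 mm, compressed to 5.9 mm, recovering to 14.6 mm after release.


CS = (t0 - recovered) / (t0 - ts) * 100
= (24.3 - 14.6) / (24.3 - 5.9) * 100
= 9.7 / 18.4 * 100
= 52.7%

52.7%


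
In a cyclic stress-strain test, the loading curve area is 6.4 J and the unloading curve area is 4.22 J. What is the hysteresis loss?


Hysteresis loss = loading - unloading
= 6.4 - 4.22
= 2.18 J

2.18 J


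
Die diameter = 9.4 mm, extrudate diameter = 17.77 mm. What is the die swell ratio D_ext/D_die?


Die swell ratio = D_extrudate / D_die
= 17.77 / 9.4
= 1.89

Die swell = 1.89


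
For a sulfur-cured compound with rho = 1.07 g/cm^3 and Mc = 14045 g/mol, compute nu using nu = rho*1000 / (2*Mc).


nu = rho * 1000 / (2 * Mc)
nu = 1.07 * 1000 / (2 * 14045)
nu = 1070.0 / 28090
nu = 0.0381 mol/L

0.0381 mol/L


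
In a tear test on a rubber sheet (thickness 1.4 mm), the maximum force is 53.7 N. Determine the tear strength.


Tear strength = force / thickness
= 53.7 / 1.4
= 38.36 N/mm

38.36 N/mm


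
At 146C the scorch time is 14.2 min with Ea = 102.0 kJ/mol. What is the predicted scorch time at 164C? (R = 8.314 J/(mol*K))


Convert temperatures: T1 = 146 + 273.15 = 419.15 K, T2 = 164 + 273.15 = 437.15 K
ts2_new = 14.2 * exp(102000 / 8.314 * (1/437.15 - 1/419.15))
1/T2 - 1/T1 = -9.8236e-05
ts2_new = 4.25 min

4.25 min


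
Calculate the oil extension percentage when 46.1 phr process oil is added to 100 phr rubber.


Oil % = oil / (100 + oil) * 100
= 46.1 / (100 + 46.1) * 100
= 46.1 / 146.1 * 100
= 31.55%

31.55%


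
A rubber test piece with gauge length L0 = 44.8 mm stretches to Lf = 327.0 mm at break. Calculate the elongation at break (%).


Elongation = (Lf - L0) / L0 * 100
= (327.0 - 44.8) / 44.8 * 100
= 282.2 / 44.8 * 100
= 629.9%

629.9%


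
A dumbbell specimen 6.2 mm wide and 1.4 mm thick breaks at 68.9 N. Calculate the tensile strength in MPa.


Area = width * thickness = 6.2 * 1.4 = 8.68 mm^2
TS = force / area = 68.9 / 8.68 = 7.94 MPa

7.94 MPa


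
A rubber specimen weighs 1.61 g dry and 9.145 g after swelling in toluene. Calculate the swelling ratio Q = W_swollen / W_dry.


Q = W_swollen / W_dry
Q = 9.145 / 1.61
Q = 5.68

Q = 5.68


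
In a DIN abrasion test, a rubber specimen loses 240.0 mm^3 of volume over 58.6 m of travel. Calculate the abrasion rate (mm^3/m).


Rate = volume_loss / distance
= 240.0 / 58.6
= 4.096 mm^3/m

4.096 mm^3/m


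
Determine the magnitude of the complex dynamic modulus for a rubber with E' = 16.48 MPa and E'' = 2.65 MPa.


|E*| = sqrt(E'^2 + E''^2)
= sqrt(16.48^2 + 2.65^2)
= sqrt(271.5904 + 7.0225)
= 16.692 MPa

16.692 MPa


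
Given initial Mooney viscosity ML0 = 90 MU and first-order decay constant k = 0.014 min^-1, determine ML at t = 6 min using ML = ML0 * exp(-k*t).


ML = ML0 * exp(-k * t)
ML = 90 * exp(-0.014 * 6)
ML = 90 * 0.9194
ML = 82.75 MU

82.75 MU


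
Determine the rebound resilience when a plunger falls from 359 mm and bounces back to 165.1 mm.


Resilience = h_rebound / h_drop * 100
= 165.1 / 359 * 100
= 46.0%

46.0%


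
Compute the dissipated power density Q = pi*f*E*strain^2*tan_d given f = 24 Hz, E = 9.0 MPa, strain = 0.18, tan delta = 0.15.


Q = pi * f * E * strain^2 * tan_d
= pi * 24 * 9.0 * 0.18^2 * 0.15
= pi * 24 * 9.0 * 0.0324 * 0.15
= 3.2979

Q = 3.2979


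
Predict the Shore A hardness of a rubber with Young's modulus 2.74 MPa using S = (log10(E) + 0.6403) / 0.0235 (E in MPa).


log10(E) = 0.0235*S - 0.6403  =>  S = (log10(E) + 0.6403) / 0.0235
log10(2.74) = 0.437751
S = (0.437751 + 0.6403) / 0.0235 = 1.078051 / 0.0235
S = 45.9

Shore A = 45.9


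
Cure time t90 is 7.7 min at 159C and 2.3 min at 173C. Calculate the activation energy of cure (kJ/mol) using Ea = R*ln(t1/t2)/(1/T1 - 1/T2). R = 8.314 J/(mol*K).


T1 = 432.15 K, T2 = 446.15 K
1/T1 - 1/T2 = 7.2613e-05
ln(t1/t2) = ln(7.7/2.3) = 1.2083
Ea = 8.314 * 1.2083 / 7.2613e-05 = 138349.0567 J/mol
Ea = 138.35 kJ/mol

138.35 kJ/mol


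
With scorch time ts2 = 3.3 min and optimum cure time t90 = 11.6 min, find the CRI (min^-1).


CRI = 100 / (t90 - ts2)
= 100 / (11.6 - 3.3)
= 100 / 8.3
= 12.05 min^-1

12.05 min^-1


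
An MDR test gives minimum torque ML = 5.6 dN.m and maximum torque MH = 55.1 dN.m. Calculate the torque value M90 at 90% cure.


M90 = ML + 0.9 * (MH - ML)
M90 = 5.6 + 0.9 * (55.1 - 5.6)
M90 = 5.6 + 0.9 * 49.5
M90 = 50.15 dN.m

50.15 dN.m


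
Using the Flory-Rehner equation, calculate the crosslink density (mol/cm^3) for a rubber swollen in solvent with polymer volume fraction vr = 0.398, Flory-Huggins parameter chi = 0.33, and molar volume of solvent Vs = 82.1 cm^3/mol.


ln(1 - vr) = ln(1 - 0.398) = -0.5075
Numerator = -((-0.5075) + 0.398 + 0.33 * 0.398^2) = 0.0572
Denominator = 82.1 * (0.398^(1/3) - 0.398/2) = 44.0529
nu = 0.0572 / 44.0529 = 0.0013 mol/cm^3

0.0013 mol/cm^3


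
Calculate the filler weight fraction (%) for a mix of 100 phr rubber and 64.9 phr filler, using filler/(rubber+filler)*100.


Filler % = filler / (rubber + filler) * 100
= 64.9 / (100 + 64.9) * 100
= 64.9 / 164.9 * 100
= 39.36%

39.36%


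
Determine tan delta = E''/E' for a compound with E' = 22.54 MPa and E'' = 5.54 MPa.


tan delta = E'' / E'
= 5.54 / 22.54
= 0.2458

tan delta = 0.2458


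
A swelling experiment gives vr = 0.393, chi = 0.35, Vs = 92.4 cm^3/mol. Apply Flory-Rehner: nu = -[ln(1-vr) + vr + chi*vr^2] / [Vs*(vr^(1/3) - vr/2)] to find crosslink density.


ln(1 - vr) = ln(1 - 0.393) = -0.4992
Numerator = -((-0.4992) + 0.393 + 0.35 * 0.393^2) = 0.0522
Denominator = 92.4 * (0.393^(1/3) - 0.393/2) = 49.5248
nu = 0.0522 / 49.5248 = 0.0011 mol/cm^3

0.0011 mol/cm^3


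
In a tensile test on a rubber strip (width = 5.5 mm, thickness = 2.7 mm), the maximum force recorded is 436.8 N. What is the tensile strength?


Area = width * thickness = 5.5 * 2.7 = 14.85 mm^2
TS = force / area = 436.8 / 14.85 = 29.41 MPa

29.41 MPa


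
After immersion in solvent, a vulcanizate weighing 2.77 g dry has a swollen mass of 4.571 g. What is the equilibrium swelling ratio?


Q = W_swollen / W_dry
Q = 4.571 / 2.77
Q = 1.65

Q = 1.65


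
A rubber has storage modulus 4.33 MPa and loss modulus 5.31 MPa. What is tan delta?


tan delta = E'' / E'
= 5.31 / 4.33
= 1.2263

tan delta = 1.2263


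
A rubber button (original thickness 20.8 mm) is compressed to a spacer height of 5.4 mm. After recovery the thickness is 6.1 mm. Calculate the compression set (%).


CS = (t0 - recovered) / (t0 - ts) * 100
= (20.8 - 6.1) / (20.8 - 5.4) * 100
= 14.7 / 15.4 * 100
= 95.5%

95.5%


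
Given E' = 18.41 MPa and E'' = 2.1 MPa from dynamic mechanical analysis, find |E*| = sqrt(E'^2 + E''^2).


|E*| = sqrt(E'^2 + E''^2)
= sqrt(18.41^2 + 2.1^2)
= sqrt(338.9281 + 4.4100)
= 18.529 MPa

18.529 MPa


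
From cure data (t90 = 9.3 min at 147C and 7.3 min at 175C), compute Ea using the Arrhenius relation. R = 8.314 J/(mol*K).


T1 = 420.15 K, T2 = 448.15 K
1/T1 - 1/T2 = 1.4871e-04
ln(t1/t2) = ln(9.3/7.3) = 0.2421
Ea = 8.314 * 0.2421 / 1.4871e-04 = 13537.7469 J/mol
Ea = 13.54 kJ/mol

13.54 kJ/mol


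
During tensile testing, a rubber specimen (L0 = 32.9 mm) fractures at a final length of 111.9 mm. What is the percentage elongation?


Elongation = (Lf - L0) / L0 * 100
= (111.9 - 32.9) / 32.9 * 100
= 79.0 / 32.9 * 100
= 240.1%

240.1%


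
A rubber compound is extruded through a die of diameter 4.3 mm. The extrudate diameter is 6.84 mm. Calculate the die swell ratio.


Die swell ratio = D_extrudate / D_die
= 6.84 / 4.3
= 1.591

Die swell = 1.591


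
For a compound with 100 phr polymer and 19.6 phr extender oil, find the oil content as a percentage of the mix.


Oil % = oil / (100 + oil) * 100
= 19.6 / (100 + 19.6) * 100
= 19.6 / 119.6 * 100
= 16.39%

16.39%


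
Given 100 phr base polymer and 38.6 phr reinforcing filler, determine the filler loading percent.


Filler % = filler / (rubber + filler) * 100
= 38.6 / (100 + 38.6) * 100
= 38.6 / 138.6 * 100
= 27.85%

27.85%


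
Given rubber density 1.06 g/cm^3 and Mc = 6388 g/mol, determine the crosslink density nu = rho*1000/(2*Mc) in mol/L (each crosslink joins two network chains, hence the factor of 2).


nu = rho * 1000 / (2 * Mc)
nu = 1.06 * 1000 / (2 * 6388)
nu = 1060.0 / 12776
nu = 0.0830 mol/L

0.0830 mol/L


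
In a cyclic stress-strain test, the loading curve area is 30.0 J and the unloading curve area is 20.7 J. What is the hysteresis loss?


Hysteresis loss = loading - unloading
= 30.0 - 20.7
= 9.3 J

9.3 J


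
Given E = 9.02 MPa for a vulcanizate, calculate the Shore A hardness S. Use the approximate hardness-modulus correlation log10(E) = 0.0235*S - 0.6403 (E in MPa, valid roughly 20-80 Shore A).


log10(E) = 0.0235*S - 0.6403  =>  S = (log10(E) + 0.6403) / 0.0235
log10(9.02) = 0.955207
S = (0.955207 + 0.6403) / 0.0235 = 1.595507 / 0.0235
S = 67.9

Shore A = 67.9


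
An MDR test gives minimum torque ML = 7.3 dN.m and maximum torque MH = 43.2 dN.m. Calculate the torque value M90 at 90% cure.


M90 = ML + 0.9 * (MH - ML)
M90 = 7.3 + 0.9 * (43.2 - 7.3)
M90 = 7.3 + 0.9 * 35.9
M90 = 39.61 dN.m

39.61 dN.m


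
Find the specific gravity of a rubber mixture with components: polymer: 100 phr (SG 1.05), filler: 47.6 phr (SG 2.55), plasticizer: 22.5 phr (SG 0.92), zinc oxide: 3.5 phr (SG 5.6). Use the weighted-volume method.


Sum of weights = 173.6
Volume contributions:
  polymer: 100/1.05 = 95.2381
  filler: 47.6/2.55 = 18.6667
  plasticizer: 22.5/0.92 = 24.4565
  zinc oxide: 3.5/5.6 = 0.6250
Sum of volumes = 138.9863
SG = 173.6 / 138.9863 = 1.249

SG = 1.249


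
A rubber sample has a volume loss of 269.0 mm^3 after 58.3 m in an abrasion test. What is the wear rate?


Rate = volume_loss / distance
= 269.0 / 58.3
= 4.614 mm^3/m

4.614 mm^3/m


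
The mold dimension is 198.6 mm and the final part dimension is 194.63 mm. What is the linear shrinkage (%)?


Shrinkage = (mold - part) / mold * 100
= (198.6 - 194.63) / 198.6 * 100
= 3.97 / 198.6 * 100
= 2.0%

2.0%


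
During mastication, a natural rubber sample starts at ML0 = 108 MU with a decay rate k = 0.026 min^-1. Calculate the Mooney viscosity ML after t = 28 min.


ML = ML0 * exp(-k * t)
ML = 108 * exp(-0.026 * 28)
ML = 108 * 0.4829
ML = 52.15 MU

52.15 MU


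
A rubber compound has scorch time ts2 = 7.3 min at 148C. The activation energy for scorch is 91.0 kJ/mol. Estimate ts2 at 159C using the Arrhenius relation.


Convert temperatures: T1 = 148 + 273.15 = 421.15 K, T2 = 159 + 273.15 = 432.15 K
ts2_new = 7.3 * exp(91000 / 8.314 * (1/432.15 - 1/421.15))
1/T2 - 1/T1 = -6.0440e-05
ts2_new = 3.77 min

3.77 min


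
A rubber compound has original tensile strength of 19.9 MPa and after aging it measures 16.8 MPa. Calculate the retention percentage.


Retention = aged / original * 100
= 16.8 / 19.9 * 100
= 84.4%

84.4%


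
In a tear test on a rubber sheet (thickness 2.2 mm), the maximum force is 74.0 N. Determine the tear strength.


Tear strength = force / thickness
= 74.0 / 2.2
= 33.64 N/mm

33.64 N/mm


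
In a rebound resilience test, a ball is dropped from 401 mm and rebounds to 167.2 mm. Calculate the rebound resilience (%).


Resilience = h_rebound / h_drop * 100
= 167.2 / 401 * 100
= 41.7%

41.7%


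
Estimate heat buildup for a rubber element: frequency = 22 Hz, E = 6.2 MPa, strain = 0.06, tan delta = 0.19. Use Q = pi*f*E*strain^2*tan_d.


Q = pi * f * E * strain^2 * tan_d
= pi * 22 * 6.2 * 0.06^2 * 0.19
= pi * 22 * 6.2 * 0.0036 * 0.19
= 0.2931

Q = 0.2931


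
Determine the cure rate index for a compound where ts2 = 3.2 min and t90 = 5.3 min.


CRI = 100 / (t90 - ts2)
= 100 / (5.3 - 3.2)
= 100 / 2.1
= 47.62 min^-1

47.62 min^-1


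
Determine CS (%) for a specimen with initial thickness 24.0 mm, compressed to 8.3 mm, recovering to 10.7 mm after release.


CS = (t0 - recovered) / (t0 - ts) * 100
= (24.0 - 10.7) / (24.0 - 8.3) * 100
= 13.3 / 15.7 * 100
= 84.7%

84.7%


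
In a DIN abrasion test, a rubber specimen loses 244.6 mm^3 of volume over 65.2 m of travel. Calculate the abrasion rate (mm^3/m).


Rate = volume_loss / distance
= 244.6 / 65.2
= 3.752 mm^3/m

3.752 mm^3/m


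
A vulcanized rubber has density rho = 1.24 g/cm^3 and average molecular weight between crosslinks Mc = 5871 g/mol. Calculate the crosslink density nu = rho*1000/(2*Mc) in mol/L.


nu = rho * 1000 / (2 * Mc)
nu = 1.24 * 1000 / (2 * 5871)
nu = 1240.0 / 11742
nu = 0.1056 mol/L

0.1056 mol/L


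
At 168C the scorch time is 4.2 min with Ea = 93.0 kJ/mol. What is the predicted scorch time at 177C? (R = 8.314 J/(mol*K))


Convert temperatures: T1 = 168 + 273.15 = 441.15 K, T2 = 177 + 273.15 = 450.15 K
ts2_new = 4.2 * exp(93000 / 8.314 * (1/450.15 - 1/441.15))
1/T2 - 1/T1 = -4.5321e-05
ts2_new = 2.53 min

2.53 min


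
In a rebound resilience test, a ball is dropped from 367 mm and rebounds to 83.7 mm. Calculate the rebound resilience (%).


Resilience = h_rebound / h_drop * 100
= 83.7 / 367 * 100
= 22.8%

22.8%


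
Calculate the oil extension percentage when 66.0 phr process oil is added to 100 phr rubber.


Oil % = oil / (100 + oil) * 100
= 66.0 / (100 + 66.0) * 100
= 66.0 / 166.0 * 100
= 39.76%

39.76%


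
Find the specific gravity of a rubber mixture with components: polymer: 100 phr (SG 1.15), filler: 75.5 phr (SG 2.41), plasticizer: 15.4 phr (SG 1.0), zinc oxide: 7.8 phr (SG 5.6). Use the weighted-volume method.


Sum of weights = 198.7
Volume contributions:
  polymer: 100/1.15 = 86.9565
  filler: 75.5/2.41 = 31.3278
  plasticizer: 15.4/1.0 = 15.4000
  zinc oxide: 7.8/5.6 = 1.3929
Sum of volumes = 135.0772
SG = 198.7 / 135.0772 = 1.471

SG = 1.471


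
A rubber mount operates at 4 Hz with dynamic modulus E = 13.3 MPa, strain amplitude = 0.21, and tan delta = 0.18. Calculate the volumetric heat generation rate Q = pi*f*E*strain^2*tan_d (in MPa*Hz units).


Q = pi * f * E * strain^2 * tan_d
= pi * 4 * 13.3 * 0.21^2 * 0.18
= pi * 4 * 13.3 * 0.0441 * 0.18
= 1.3267

Q = 1.3267


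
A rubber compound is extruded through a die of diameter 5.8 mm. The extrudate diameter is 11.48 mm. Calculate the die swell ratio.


Die swell ratio = D_extrudate / D_die
= 11.48 / 5.8
= 1.979

Die swell = 1.979


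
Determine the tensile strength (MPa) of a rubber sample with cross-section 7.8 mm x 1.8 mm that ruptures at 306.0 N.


Area = width * thickness = 7.8 * 1.8 = 14.04 mm^2
TS = force / area = 306.0 / 14.04 = 21.79 MPa

21.79 MPa


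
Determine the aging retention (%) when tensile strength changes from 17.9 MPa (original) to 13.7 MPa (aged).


Retention = aged / original * 100
= 13.7 / 17.9 * 100
= 76.5%

76.5%


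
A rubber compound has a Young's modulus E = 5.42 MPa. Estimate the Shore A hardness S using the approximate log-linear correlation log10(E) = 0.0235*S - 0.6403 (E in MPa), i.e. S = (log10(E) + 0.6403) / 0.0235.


log10(E) = 0.0235*S - 0.6403  =>  S = (log10(E) + 0.6403) / 0.0235
log10(5.42) = 0.733999
S = (0.733999 + 0.6403) / 0.0235 = 1.374299 / 0.0235
S = 58.5

Shore A = 58.5


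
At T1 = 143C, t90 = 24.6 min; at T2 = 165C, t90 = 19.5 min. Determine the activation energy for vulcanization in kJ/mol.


T1 = 416.15 K, T2 = 438.15 K
1/T1 - 1/T2 = 1.2066e-04
ln(t1/t2) = ln(24.6/19.5) = 0.2323
Ea = 8.314 * 0.2323 / 1.2066e-04 = 16009.1784 J/mol
Ea = 16.01 kJ/mol

16.01 kJ/mol


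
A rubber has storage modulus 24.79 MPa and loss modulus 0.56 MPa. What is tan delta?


tan delta = E'' / E'
= 0.56 / 24.79
= 0.0226

tan delta = 0.0226


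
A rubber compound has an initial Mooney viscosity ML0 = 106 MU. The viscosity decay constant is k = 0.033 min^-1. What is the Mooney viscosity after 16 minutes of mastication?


ML = ML0 * exp(-k * t)
ML = 106 * exp(-0.033 * 16)
ML = 106 * 0.5898
ML = 62.52 MU

62.52 MU


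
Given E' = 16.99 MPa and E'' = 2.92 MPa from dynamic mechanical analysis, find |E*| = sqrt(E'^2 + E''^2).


|E*| = sqrt(E'^2 + E''^2)
= sqrt(16.99^2 + 2.92^2)
= sqrt(288.6601 + 8.5264)
= 17.239 MPa

17.239 MPa


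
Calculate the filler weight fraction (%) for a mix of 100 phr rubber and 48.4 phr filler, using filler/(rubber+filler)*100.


Filler % = filler / (rubber + filler) * 100
= 48.4 / (100 + 48.4) * 100
= 48.4 / 148.4 * 100
= 32.61%

32.61%


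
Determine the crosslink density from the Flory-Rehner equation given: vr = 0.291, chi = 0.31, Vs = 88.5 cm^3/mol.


ln(1 - vr) = ln(1 - 0.291) = -0.3439
Numerator = -((-0.3439) + 0.291 + 0.31 * 0.291^2) = 0.0266
Denominator = 88.5 * (0.291^(1/3) - 0.291/2) = 45.7696
nu = 0.0266 / 45.7696 = 5.8223e-04 mol/cm^3

5.8223e-04 mol/cm^3


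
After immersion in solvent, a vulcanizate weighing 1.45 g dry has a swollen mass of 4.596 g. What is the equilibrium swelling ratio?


Q = W_swollen / W_dry
Q = 4.596 / 1.45
Q = 3.17

Q = 3.17


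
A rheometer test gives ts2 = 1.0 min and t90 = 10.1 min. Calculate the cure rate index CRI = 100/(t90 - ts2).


CRI = 100 / (t90 - ts2)
= 100 / (10.1 - 1.0)
= 100 / 9.1
= 10.99 min^-1

10.99 min^-1


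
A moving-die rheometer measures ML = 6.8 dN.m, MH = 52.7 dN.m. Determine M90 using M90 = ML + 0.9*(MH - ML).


M90 = ML + 0.9 * (MH - ML)
M90 = 6.8 + 0.9 * (52.7 - 6.8)
M90 = 6.8 + 0.9 * 45.9
M90 = 48.11 dN.m

48.11 dN.m


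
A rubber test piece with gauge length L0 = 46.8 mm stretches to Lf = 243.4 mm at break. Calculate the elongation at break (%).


Elongation = (Lf - L0) / L0 * 100
= (243.4 - 46.8) / 46.8 * 100
= 196.6 / 46.8 * 100
= 420.1%

420.1%


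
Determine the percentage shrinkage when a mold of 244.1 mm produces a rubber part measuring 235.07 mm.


Shrinkage = (mold - part) / mold * 100
= (244.1 - 235.07) / 244.1 * 100
= 9.03 / 244.1 * 100
= 3.7%

3.7%


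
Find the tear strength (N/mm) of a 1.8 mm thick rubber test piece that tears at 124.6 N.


Tear strength = force / thickness
= 124.6 / 1.8
= 69.22 N/mm

69.22 N/mm


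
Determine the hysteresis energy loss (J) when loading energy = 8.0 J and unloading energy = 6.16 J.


Hysteresis loss = loading - unloading
= 8.0 - 6.16
= 1.84 J

1.84 J


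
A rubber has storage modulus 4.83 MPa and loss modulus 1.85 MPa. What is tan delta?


tan delta = E'' / E'
= 1.85 / 4.83
= 0.383

tan delta = 0.383


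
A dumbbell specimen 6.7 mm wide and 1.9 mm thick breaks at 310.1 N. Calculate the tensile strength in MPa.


Area = width * thickness = 6.7 * 1.9 = 12.73 mm^2
TS = force / area = 310.1 / 12.73 = 24.36 MPa

24.36 MPa


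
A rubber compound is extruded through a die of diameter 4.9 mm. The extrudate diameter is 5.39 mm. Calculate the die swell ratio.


Die swell ratio = D_extrudate / D_die
= 5.39 / 4.9
= 1.1

Die swell = 1.1


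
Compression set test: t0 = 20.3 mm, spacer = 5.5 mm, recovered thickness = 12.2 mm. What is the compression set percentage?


CS = (t0 - recovered) / (t0 - ts) * 100
= (20.3 - 12.2) / (20.3 - 5.5) * 100
= 8.1 / 14.8 * 100
= 54.7%

54.7%


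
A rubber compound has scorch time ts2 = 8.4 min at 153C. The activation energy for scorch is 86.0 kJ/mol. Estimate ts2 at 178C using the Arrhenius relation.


Convert temperatures: T1 = 153 + 273.15 = 426.15 K, T2 = 178 + 273.15 = 451.15 K
ts2_new = 8.4 * exp(86000 / 8.314 * (1/451.15 - 1/426.15))
1/T2 - 1/T1 = -1.3003e-04
ts2_new = 2.19 min

2.19 min


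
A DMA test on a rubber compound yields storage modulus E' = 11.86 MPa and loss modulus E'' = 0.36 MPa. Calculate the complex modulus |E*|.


|E*| = sqrt(E'^2 + E''^2)
= sqrt(11.86^2 + 0.36^2)
= sqrt(140.6596 + 0.1296)
= 11.865 MPa

11.865 MPa


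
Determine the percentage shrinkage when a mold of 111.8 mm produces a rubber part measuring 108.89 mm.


Shrinkage = (mold - part) / mold * 100
= (111.8 - 108.89) / 111.8 * 100
= 2.91 / 111.8 * 100
= 2.6%

2.6%


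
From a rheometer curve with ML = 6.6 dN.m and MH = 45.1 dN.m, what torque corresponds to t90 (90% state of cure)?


M90 = ML + 0.9 * (MH - ML)
M90 = 6.6 + 0.9 * (45.1 - 6.6)
M90 = 6.6 + 0.9 * 38.5
M90 = 41.25 dN.m

41.25 dN.m


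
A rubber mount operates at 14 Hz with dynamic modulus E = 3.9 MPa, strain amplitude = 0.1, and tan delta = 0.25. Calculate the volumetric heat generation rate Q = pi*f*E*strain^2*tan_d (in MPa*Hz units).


Q = pi * f * E * strain^2 * tan_d
= pi * 14 * 3.9 * 0.1^2 * 0.25
= pi * 14 * 3.9 * 0.0100 * 0.25
= 0.4288

Q = 0.4288


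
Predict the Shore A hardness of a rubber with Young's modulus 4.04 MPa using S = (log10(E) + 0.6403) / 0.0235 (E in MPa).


log10(E) = 0.0235*S - 0.6403  =>  S = (log10(E) + 0.6403) / 0.0235
log10(4.04) = 0.606381
S = (0.606381 + 0.6403) / 0.0235 = 1.246681 / 0.0235
S = 53.1

Shore A = 53.1


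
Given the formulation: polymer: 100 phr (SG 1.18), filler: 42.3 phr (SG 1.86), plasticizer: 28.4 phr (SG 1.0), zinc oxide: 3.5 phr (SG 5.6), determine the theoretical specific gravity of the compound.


Sum of weights = 174.2
Volume contributions:
  polymer: 100/1.18 = 84.7458
  filler: 42.3/1.86 = 22.7419
  plasticizer: 28.4/1.0 = 28.4000
  zinc oxide: 3.5/5.6 = 0.6250
Sum of volumes = 136.5127
SG = 174.2 / 136.5127 = 1.276

SG = 1.276


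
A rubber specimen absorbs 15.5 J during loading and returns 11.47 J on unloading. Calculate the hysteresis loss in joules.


Hysteresis loss = loading - unloading
= 15.5 - 11.47
= 4.03 J

4.03 J


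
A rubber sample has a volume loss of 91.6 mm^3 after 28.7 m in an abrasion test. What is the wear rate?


Rate = volume_loss / distance
= 91.6 / 28.7
= 3.192 mm^3/m

3.192 mm^3/m


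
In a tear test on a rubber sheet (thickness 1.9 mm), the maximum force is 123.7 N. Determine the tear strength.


Tear strength = force / thickness
= 123.7 / 1.9
= 65.11 N/mm

65.11 N/mm


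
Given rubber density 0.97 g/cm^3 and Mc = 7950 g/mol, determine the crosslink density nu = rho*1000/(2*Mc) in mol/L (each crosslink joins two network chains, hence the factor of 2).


nu = rho * 1000 / (2 * Mc)
nu = 0.97 * 1000 / (2 * 7950)
nu = 970.0 / 15900
nu = 0.0610 mol/L

0.0610 mol/L


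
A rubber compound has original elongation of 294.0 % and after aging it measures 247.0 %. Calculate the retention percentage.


Retention = aged / original * 100
= 247.0 / 294.0 * 100
= 84.0%

84.0%


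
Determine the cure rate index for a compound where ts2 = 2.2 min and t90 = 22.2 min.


CRI = 100 / (t90 - ts2)
= 100 / (22.2 - 2.2)
= 100 / 20.0
= 5.0 min^-1

5.0 min^-1


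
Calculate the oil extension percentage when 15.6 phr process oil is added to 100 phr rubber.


Oil % = oil / (100 + oil) * 100
= 15.6 / (100 + 15.6) * 100
= 15.6 / 115.6 * 100
= 13.49%

13.49%


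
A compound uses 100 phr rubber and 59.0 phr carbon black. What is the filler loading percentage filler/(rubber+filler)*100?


Filler % = filler / (rubber + filler) * 100
= 59.0 / (100 + 59.0) * 100
= 59.0 / 159.0 * 100
= 37.11%

37.11%


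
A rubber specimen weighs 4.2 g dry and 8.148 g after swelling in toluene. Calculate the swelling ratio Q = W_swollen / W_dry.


Q = W_swollen / W_dry
Q = 8.148 / 4.2
Q = 1.94

Q = 1.94


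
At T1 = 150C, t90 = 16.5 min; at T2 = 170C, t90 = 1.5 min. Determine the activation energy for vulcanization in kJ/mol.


T1 = 423.15 K, T2 = 443.15 K
1/T1 - 1/T2 = 1.0666e-04
ln(t1/t2) = ln(16.5/1.5) = 2.3979
Ea = 8.314 * 2.3979 / 1.0666e-04 = 186919.8117 J/mol
Ea = 186.92 kJ/mol

186.92 kJ/mol


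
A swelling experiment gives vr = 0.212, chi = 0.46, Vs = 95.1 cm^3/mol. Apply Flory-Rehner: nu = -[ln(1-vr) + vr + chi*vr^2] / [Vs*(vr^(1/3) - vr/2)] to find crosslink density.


ln(1 - vr) = ln(1 - 0.212) = -0.2383
Numerator = -((-0.2383) + 0.212 + 0.46 * 0.212^2) = 0.0056
Denominator = 95.1 * (0.212^(1/3) - 0.212/2) = 46.6250
nu = 0.0056 / 46.6250 = 1.1974e-04 mol/cm^3

1.1974e-04 mol/cm^3


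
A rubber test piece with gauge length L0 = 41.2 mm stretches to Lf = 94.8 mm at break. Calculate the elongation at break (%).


Elongation = (Lf - L0) / L0 * 100
= (94.8 - 41.2) / 41.2 * 100
= 53.6 / 41.2 * 100
= 130.1%

130.1%


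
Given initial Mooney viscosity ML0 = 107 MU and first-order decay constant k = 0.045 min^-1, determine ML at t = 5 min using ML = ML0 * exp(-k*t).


ML = ML0 * exp(-k * t)
ML = 107 * exp(-0.045 * 5)
ML = 107 * 0.7985
ML = 85.44 MU

85.44 MU


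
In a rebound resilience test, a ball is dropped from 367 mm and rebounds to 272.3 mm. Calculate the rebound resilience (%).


Resilience = h_rebound / h_drop * 100
= 272.3 / 367 * 100
= 74.2%

74.2%


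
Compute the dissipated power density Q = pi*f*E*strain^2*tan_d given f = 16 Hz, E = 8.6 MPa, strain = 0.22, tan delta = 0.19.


Q = pi * f * E * strain^2 * tan_d
= pi * 16 * 8.6 * 0.22^2 * 0.19
= pi * 16 * 8.6 * 0.0484 * 0.19
= 3.9753

Q = 3.9753


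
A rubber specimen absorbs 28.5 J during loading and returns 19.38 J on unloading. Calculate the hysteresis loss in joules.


Hysteresis loss = loading - unloading
= 28.5 - 19.38
= 9.12 J

9.12 J


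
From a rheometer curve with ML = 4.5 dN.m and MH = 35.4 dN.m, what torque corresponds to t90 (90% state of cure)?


M90 = ML + 0.9 * (MH - ML)
M90 = 4.5 + 0.9 * (35.4 - 4.5)
M90 = 4.5 + 0.9 * 30.9
M90 = 32.31 dN.m

32.31 dN.m


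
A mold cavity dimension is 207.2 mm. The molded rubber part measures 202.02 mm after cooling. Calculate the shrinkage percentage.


Shrinkage = (mold - part) / mold * 100
= (207.2 - 202.02) / 207.2 * 100
= 5.18 / 207.2 * 100
= 2.5%

2.5%


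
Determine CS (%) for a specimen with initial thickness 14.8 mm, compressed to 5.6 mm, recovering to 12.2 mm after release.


CS = (t0 - recovered) / (t0 - ts) * 100
= (14.8 - 12.2) / (14.8 - 5.6) * 100
= 2.6 / 9.2 * 100
= 28.3%

28.3%


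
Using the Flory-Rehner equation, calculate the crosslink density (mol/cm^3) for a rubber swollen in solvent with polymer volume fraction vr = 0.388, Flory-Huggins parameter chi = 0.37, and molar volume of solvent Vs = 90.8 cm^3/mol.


ln(1 - vr) = ln(1 - 0.388) = -0.4910
Numerator = -((-0.4910) + 0.388 + 0.37 * 0.388^2) = 0.0473
Denominator = 90.8 * (0.388^(1/3) - 0.388/2) = 48.6110
nu = 0.0473 / 48.6110 = 9.7348e-04 mol/cm^3

9.7348e-04 mol/cm^3


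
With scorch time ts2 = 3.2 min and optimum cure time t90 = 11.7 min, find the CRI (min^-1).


CRI = 100 / (t90 - ts2)
= 100 / (11.7 - 3.2)
= 100 / 8.5
= 11.76 min^-1

11.76 min^-1


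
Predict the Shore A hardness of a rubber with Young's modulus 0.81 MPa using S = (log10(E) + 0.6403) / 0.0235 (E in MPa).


log10(E) = 0.0235*S - 0.6403  =>  S = (log10(E) + 0.6403) / 0.0235
log10(0.81) = -0.091515
S = (-0.091515 + 0.6403) / 0.0235 = 0.548785 / 0.0235
S = 23.4

Shore A = 23.4


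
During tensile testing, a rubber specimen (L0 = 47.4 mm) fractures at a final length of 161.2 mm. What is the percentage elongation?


Elongation = (Lf - L0) / L0 * 100
= (161.2 - 47.4) / 47.4 * 100
= 113.8 / 47.4 * 100
= 240.1%

240.1%


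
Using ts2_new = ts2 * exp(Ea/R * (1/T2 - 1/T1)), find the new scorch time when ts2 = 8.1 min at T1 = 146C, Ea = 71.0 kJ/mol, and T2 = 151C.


Convert temperatures: T1 = 146 + 273.15 = 419.15 K, T2 = 151 + 273.15 = 424.15 K
ts2_new = 8.1 * exp(71000 / 8.314 * (1/424.15 - 1/419.15))
1/T2 - 1/T1 = -2.8124e-05
ts2_new = 6.37 min

6.37 min


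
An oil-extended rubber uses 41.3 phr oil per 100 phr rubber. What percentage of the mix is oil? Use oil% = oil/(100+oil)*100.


Oil % = oil / (100 + oil) * 100
= 41.3 / (100 + 41.3) * 100
= 41.3 / 141.3 * 100
= 29.23%

29.23%
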